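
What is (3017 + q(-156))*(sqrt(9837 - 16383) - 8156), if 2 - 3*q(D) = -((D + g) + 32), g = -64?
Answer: -24100980 + 2955*I*sqrt(6546) ≈ -2.4101e+7 + 2.3908e+5*I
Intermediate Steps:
q(D) = -10 + D/3 (q(D) = 2/3 - (-1)*((D - 64) + 32)/3 = 2/3 - (-1)*((-64 + D) + 32)/3 = 2/3 - (-1)*(-32 + D)/3 = 2/3 - (32 - D)/3 = 2/3 + (-32/3 + D/3) = -10 + D/3)
(3017 + q(-156))*(sqrt(9837 - 16383) - 8156) = (3017 + (-10 + (1/3)*(-156)))*(sqrt(9837 - 16383) - 8156) = (3017 + (-10 - 52))*(sqrt(-6546) - 8156) = (3017 - 62)*(I*sqrt(6546) - 8156) = 2955*(-8156 + I*sqrt(6546)) = -24100980 + 2955*I*sqrt(6546)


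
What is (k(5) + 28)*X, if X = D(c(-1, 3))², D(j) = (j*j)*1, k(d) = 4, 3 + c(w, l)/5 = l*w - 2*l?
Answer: 414720000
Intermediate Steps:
c(w, l) = -15 - 10*l + 5*l*w (c(w, l) = -15 + 5*(l*w - 2*l) = -15 + 5*(-2*l + l*w) = -15 + (-10*l + 5*l*w) = -15 - 10*l + 5*l*w)
D(j) = j² (D(j) = j²*1 = j²)
X = 12960000 (X = ((-15 - 10*3 + 5*3*(-1))²)² = ((-15 - 30 - 15)²)² = ((-60)²)² = 3600² = 12960000)
(k(5) + 28)*X = (4 + 28)*12960000 = 32*12960000 = 414720000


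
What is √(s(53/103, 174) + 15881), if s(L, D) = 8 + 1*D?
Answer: √16063 ≈ 126.74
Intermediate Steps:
s(L, D) = 8 + D
√(s(53/103, 174) + 15881) = √((8 + 174) + 15881) = √(182 + 15881) = √16063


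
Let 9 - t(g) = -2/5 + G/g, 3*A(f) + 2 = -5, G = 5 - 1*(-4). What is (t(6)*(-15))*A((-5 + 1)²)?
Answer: 553/2 ≈ 276.50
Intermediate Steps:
G = 9 (G = 5 + 4 = 9)
A(f) = -7/3 (A(f) = -⅔ + (⅓)*(-5) = -⅔ - 5/3 = -7/3)
t(g) = 47/5 - 9/g (t(g) = 9 - (-2/5 + 9/g) = 9 - (-2*⅕ + 9/g) = 9 - (-⅖ + 9/g) = 9 + (⅖ - 9/g) = 47/5 - 9/g)
(t(6)*(-15))*A((-5 + 1)²) = ((47/5 - 9/6)*(-15))*(-7/3) = ((47/5 - 9*⅙)*(-15))*(-7/3) = ((47/5 - 3/2)*(-15))*(-7/3) = ((79/10)*(-15))*(-7/3) = -237/2*(-7/3) = 553/2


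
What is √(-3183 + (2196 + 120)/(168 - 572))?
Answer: I*√32528262/101 ≈ 56.469*I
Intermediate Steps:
√(-3183 + (2196 + 120)/(168 - 572)) = √(-3183 + 2316/(-404)) = √(-3183 + 2316*(-1/404)) = √(-3183 - 579/101) = √(-322062/101) = I*√32528262/101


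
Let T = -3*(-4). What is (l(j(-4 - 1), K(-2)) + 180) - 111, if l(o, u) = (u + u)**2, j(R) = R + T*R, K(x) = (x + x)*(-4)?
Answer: 1093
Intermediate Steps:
T = 12
K(x) = -8*x (K(x) = (2*x)*(-4) = -8*x)
j(R) = 13*R (j(R) = R + 12*R = 13*R)
l(o, u) = 4*u**2 (l(o, u) = (2*u)**2 = 4*u**2)
(l(j(-4 - 1), K(-2)) + 180) - 111 = (4*(-8*(-2))**2 + 180) - 111 = (4*16**2 + 180) - 111 = (4*256 + 180) - 111 = (1024 + 180) - 111 = 1204 - 111 = 1093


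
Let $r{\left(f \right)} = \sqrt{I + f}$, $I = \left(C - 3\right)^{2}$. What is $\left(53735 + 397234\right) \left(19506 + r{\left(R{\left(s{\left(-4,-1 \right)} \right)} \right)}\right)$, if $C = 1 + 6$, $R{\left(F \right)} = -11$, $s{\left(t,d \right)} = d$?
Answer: $8796601314 + 450969 \sqrt{5} \approx 8.7976 \cdot 10^{9}$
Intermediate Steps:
$C = 7$
$I = 16$ ($I = \left(7 - 3\right)^{2} = 4^{2} = 16$)
$r{\left(f \right)} = \sqrt{16 + f}$
$\left(53735 + 397234\right) \left(19506 + r{\left(R{\left(s{\left(-4,-1 \right)} \right)} \right)}\right) = \left(53735 + 397234\right) \left(19506 + \sqrt{16 - 11}\right) = 450969 \left(19506 + \sqrt{5}\right) = 8796601314 + 450969 \sqrt{5}$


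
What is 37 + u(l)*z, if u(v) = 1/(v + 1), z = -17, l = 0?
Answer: 20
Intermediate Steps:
u(v) = 1/(1 + v)
37 + u(l)*z = 37 - 17/(1 + 0) = 37 - 17/1 = 37 + 1*(-17) = 37 - 17 = 20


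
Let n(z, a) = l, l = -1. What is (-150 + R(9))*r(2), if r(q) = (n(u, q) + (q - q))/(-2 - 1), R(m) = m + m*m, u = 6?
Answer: -20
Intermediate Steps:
R(m) = m + m²
n(z, a) = -1
r(q) = ⅓ (r(q) = (-1 + (q - q))/(-2 - 1) = (-1 + 0)/(-3) = -1*(-⅓) = ⅓)
(-150 + R(9))*r(2) = (-150 + 9*(1 + 9))*(⅓) = (-150 + 9*10)*(⅓) = (-150 + 90)*(⅓) = -60*⅓ = -20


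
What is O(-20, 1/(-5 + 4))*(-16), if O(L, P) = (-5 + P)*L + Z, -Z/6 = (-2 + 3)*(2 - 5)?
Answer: -2208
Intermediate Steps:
Z = 18 (Z = -6*(-2 + 3)*(2 - 5) = -6*(-3) = 18)
O(L, P) = 18 + L*(-5 + P) (O(L, P) = (-5 + P)*L + 18 = L*(-5 + P) + 18 = 18 + L*(-5 + P))
O(-20, 1/(-5 + 4))*(-16) = (18 - 5*(-20) - 20/(-5 + 4))*(-16) = (18 + 100 - 20/(-1))*(-16) = (18 + 100 - 20*(-1))*(-16) = (18 + 100 + 20)*(-16) = 138*(-16) = -2208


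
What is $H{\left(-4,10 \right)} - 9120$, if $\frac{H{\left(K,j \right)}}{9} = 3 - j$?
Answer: $-9183$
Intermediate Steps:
$H{\left(K,j \right)} = 27 - 9 j$ ($H{\left(K,j \right)} = 9 \left(3 - j\right) = 27 - 9 j$)
$H{\left(-4,10 \right)} - 9120 = \left(27 - 90\right) - 9120 = -63 - 9120 = -9183$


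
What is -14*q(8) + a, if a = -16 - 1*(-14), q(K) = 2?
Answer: -30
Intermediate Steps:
a = -2 (a = -16 + 14 = -2)
-14*q(8) + a = -14*2 - 2 = -28 - 2 = -30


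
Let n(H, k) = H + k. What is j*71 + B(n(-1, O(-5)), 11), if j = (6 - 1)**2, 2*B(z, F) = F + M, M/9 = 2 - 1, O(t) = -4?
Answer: 1785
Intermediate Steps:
M = 9 (M = 9*(2 - 1) = 9*1 = 9)
B(z, F) = 9/2 + F/2 (B(z, F) = (F + 9)/2 = (9 + F)/2 = 9/2 + F/2)
j = 25 (j = 5**2 = 25)
j*71 + B(n(-1, O(-5)), 11) = 25*71 + (9/2 + (1/2)*11) = 1775 + (9/2 + 11/2) = 1775 + 10 = 1785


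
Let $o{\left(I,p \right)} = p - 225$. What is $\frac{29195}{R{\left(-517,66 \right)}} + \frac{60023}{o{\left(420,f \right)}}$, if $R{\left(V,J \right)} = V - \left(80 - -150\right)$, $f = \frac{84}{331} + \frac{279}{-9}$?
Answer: $- \frac{17312522051}{63235044} \approx -273.78$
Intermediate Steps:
$f = - \frac{10177}{331}$ ($f = 84 \cdot \frac{1}{331} + 279 \left(- \frac{1}{9}\right) = \frac{84}{331} - 31 = - \frac{10177}{331} \approx -30.746$)
$R{\left(V,J \right)} = -230 + V$ ($R{\left(V,J \right)} = V - \left(80 + 150\right) = V - 230 = -230 + V$)
$o{\left(I,p \right)} = -225 + p$
$\frac{29195}{R{\left(-517,66 \right)}} + \frac{60023}{o{\left(420,f \right)}} = \frac{29195}{-230 - 517} + \frac{60023}{-225 - \frac{10177}{331}} = \frac{29195}{-747} + \frac{60023}{- \frac{84652}{331}} = 29195 \left(- \frac{1}{747}\right) + 60023 \left(- \frac{331}{84652}\right) = - \frac{29195}{747} - \frac{19867613}{84652} = - \frac{17312522051}{63235044}$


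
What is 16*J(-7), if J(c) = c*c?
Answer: 784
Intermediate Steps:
J(c) = c²
16*J(-7) = 16*(-7)² = 16*49 = 784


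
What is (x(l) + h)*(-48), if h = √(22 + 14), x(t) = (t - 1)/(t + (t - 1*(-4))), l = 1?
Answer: -288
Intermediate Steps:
x(t) = (-1 + t)/(4 + 2*t) (x(t) = (-1 + t)/(t + (t + 4)) = (-1 + t)/(t + (4 + t)) = (-1 + t)/(4 + 2*t))
h = 6 (h = √36 = 6)
(x(l) + h)*(-48) = ((-1 + 1)/(2*(2 + 1)) + 6)*(-48) = ((½)*0/3 + 6)*(-48) = ((½)*(⅓)*0 + 6)*(-48) = (0 + 6)*(-48) = 6*(-48) = -288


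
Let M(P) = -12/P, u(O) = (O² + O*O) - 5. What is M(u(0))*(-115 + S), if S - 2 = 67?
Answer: -552/5 ≈ -110.40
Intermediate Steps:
u(O) = -5 + 2*O² (u(O) = (O² + O²) - 5 = 2*O² - 5 = -5 + 2*O²)
S = 69 (S = 2 + 67 = 69)
M(u(0))*(-115 + S) = (-12/(-5 + 2*0²))*(-115 + 69) = -12/(-5 + 2*0)*(-46) = -12/(-5 + 0)*(-46) = -12/(-5)*(-46) = -12*(-⅕)*(-46) = (12/5)*(-46) = -552/5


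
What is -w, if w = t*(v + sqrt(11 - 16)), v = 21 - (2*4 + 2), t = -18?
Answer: 198 + 18*I*sqrt(5) ≈ 198.0 + 40.249*I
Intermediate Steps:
v = 11 (v = 21 - (8 + 2) = 21 - 1*10 = 21 - 10 = 11)
w = -198 - 18*I*sqrt(5) (w = -18*(11 + sqrt(11 - 16)) = -18*(11 + sqrt(-5)) = -18*(11 + I*sqrt(5)) = -198 - 18*I*sqrt(5) ≈ -198.0 - 40.249*I)
-w = -(-198 - 18*I*sqrt(5)) = 198 + 18*I*sqrt(5)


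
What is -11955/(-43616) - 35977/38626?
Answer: -553699501/842355808 ≈ -0.65732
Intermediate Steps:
-11955/(-43616) - 35977/38626 = -11955*(-1/43616) - 35977*1/38626 = 11955/43616 - 35977/38626 = -553699501/842355808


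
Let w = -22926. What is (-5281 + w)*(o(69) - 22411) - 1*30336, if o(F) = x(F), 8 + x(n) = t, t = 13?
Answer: 631975706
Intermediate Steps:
x(n) = 5 (x(n) = -8 + 13 = 5)
o(F) = 5
(-5281 + w)*(o(69) - 22411) - 1*30336 = (-5281 - 22926)*(5 - 22411) - 1*30336 = -28207*(-22406) - 30336 = 632006042 - 30336 = 631975706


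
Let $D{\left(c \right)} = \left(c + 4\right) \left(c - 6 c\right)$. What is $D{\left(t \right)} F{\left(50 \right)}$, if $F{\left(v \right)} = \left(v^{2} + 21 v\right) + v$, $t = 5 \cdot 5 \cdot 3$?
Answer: $-106650000$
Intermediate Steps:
$t = 75$ ($t = 25 \cdot 3 = 75$)
$F{\left(v \right)} = v^{2} + 22 v$
$D{\left(c \right)} = - 5 c \left(4 + c\right)$ ($D{\left(c \right)} = \left(4 + c\right) \left(- 5 c\right) = - 5 c \left(4 + c\right)$)
$D{\left(t \right)} F{\left(50 \right)} = \left(-5\right) 75 \left(4 + 75\right) 50 \left(22 + 50\right) = \left(-5\right) 75 \cdot 79 \cdot 50 \cdot 72 = \left(-29625\right) 3600 = -106650000$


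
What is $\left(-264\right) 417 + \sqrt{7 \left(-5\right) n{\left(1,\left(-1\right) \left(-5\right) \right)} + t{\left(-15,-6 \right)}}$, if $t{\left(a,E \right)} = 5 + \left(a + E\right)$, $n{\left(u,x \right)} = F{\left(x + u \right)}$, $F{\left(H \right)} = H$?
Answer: $-110088 + i \sqrt{226} \approx -1.1009 \cdot 10^{5} + 15.033 i$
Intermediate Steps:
$n{\left(u,x \right)} = u + x$ ($n{\left(u,x \right)} = x + u = u + x$)
$t{\left(a,E \right)} = 5 + E + a$ ($t{\left(a,E \right)} = 5 + \left(E + a\right) = 5 + E + a$)
$\left(-264\right) 417 + \sqrt{7 \left(-5\right) n{\left(1,\left(-1\right) \left(-5\right) \right)} + t{\left(-15,-6 \right)}} = \left(-264\right) 417 + \sqrt{7 \left(-5\right) \left(1 - -5\right) - 16} = -110088 + \sqrt{- 35 \left(1 + 5\right) - 16} = -110088 + \sqrt{\left(-35\right) 6 - 16} = -110088 + \sqrt{-210 - 16} = -110088 + \sqrt{-226} = -110088 + i \sqrt{226}$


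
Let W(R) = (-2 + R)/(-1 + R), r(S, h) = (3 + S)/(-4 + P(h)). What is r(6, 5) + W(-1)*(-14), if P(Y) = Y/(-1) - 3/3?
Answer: -219/10 ≈ -21.900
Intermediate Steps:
P(Y) = -1 - Y (P(Y) = Y*(-1) - 3*⅓ = -Y - 1 = -1 - Y)
r(S, h) = (3 + S)/(-5 - h) (r(S, h) = (3 + S)/(-4 + (-1 - h)) = (3 + S)/(-5 - h))
W(R) = (-2 + R)/(-1 + R)
r(6, 5) + W(-1)*(-14) = (-3 - 1*6)/(5 + 5) + ((-2 - 1)/(-1 - 1))*(-14) = (-3 - 6)/10 + (-3/(-2))*(-14) = (⅒)*(-9) - ½*(-3)*(-14) = -9/10 + (3/2)*(-14) = -9/10 - 21 = -219/10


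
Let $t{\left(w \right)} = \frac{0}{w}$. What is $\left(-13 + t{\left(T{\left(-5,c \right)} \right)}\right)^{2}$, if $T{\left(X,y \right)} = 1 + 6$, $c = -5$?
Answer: $169$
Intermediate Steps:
$T{\left(X,y \right)} = 7$
$t{\left(w \right)} = 0$
$\left(-13 + t{\left(T{\left(-5,c \right)} \right)}\right)^{2} = \left(-13 + 0\right)^{2} = \left(-13\right)^{2} = 169$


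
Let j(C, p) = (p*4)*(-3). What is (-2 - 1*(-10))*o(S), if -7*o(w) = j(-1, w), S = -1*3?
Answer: -288/7 ≈ -41.143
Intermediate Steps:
j(C, p) = -12*p (j(C, p) = (4*p)*(-3) = -12*p)
S = -3
o(w) = 12*w/7 (o(w) = -(-12)*w/7 = 12*w/7)
(-2 - 1*(-10))*o(S) = (-2 - 1*(-10))*((12/7)*(-3)) = (-2 + 10)*(-36/7) = 8*(-36/7) = -288/7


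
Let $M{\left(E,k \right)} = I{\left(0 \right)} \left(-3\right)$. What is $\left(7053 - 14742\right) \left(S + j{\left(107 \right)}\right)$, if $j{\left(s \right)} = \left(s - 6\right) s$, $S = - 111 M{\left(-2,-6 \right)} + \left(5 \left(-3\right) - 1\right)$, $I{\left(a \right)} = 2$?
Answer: $-88092873$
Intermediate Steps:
$M{\left(E,k \right)} = -6$ ($M{\left(E,k \right)} = 2 \left(-3\right) = -6$)
$S = 650$ ($S = \left(-111\right) \left(-6\right) + \left(5 \left(-3\right) - 1\right) = 666 - 16 = 650$)
$j{\left(s \right)} = s \left(-6 + s\right)$ ($j{\left(s \right)} = \left(-6 + s\right) s = s \left(-6 + s\right)$)
$\left(7053 - 14742\right) \left(S + j{\left(107 \right)}\right) = \left(7053 - 14742\right) \left(650 + 107 \left(-6 + 107\right)\right) = - 7689 \left(650 + 107 \cdot 101\right) = - 7689 \left(650 + 10807\right) = \left(-7689\right) 11457 = -88092873$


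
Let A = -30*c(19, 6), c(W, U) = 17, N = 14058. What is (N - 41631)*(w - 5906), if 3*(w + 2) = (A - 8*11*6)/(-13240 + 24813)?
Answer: 1885266099990/11573 ≈ 1.6290e+8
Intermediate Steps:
A = -510 (A = -30*17 = -510)
w = -23492/11573 (w = -2 + ((-510 - 8*11*6)/(-13240 + 24813))/3 = -2 + ((-510 - 88*6)/11573)/3 = -2 + ((-510 - 528)*(1/11573))/3 = -2 + (-1038*1/11573)/3 = -2 + (1/3)*(-1038/11573) = -2 - 346/11573 = -23492/11573 ≈ -2.0299)
(N - 41631)*(w - 5906) = (14058 - 41631)*(-23492/11573 - 5906) = -27573*(-68373630/11573) = 1885266099990/11573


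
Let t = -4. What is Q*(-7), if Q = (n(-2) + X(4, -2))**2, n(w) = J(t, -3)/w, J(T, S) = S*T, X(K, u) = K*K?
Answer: -700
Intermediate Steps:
X(K, u) = K**2
n(w) = 12/w (n(w) = (-3*(-4))/w = 12/w)
Q = 100 (Q = (12/(-2) + 4**2)**2 = (12*(-1/2) + 16)**2 = (-6 + 16)**2 = 10**2 = 100)
Q*(-7) = 100*(-7) = -700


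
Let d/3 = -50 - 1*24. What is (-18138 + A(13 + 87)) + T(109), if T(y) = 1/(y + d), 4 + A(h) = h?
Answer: -2038747/113 ≈ -18042.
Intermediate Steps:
d = -222 (d = 3*(-50 - 1*24) = 3*(-50 - 24) = 3*(-74) = -222)
A(h) = -4 + h
T(y) = 1/(-222 + y) (T(y) = 1/(y - 222) = 1/(-222 + y))
(-18138 + A(13 + 87)) + T(109) = (-18138 + (-4 + (13 + 87))) + 1/(-222 + 109) = (-18138 + (-4 + 100)) + 1/(-113) = (-18138 + 96) - 1/113 = -18042 - 1/113 = -2038747/113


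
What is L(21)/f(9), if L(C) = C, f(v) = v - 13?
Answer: -21/4 ≈ -5.2500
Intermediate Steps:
f(v) = -13 + v
L(21)/f(9) = 21/(-13 + 9) = 21/(-4) = 21*(-¼) = -21/4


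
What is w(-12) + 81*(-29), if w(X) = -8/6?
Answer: -7051/3 ≈ -2350.3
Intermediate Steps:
w(X) = -4/3 (w(X) = -8*1/6 = -4/3)
w(-12) + 81*(-29) = -4/3 + 81*(-29) = -4/3 - 2349 = -7051/3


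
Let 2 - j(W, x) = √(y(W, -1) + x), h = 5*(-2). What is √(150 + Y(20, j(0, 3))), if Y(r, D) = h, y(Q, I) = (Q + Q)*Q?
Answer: 2*√35 ≈ 11.832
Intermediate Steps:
y(Q, I) = 2*Q² (y(Q, I) = (2*Q)*Q = 2*Q²)
h = -10
j(W, x) = 2 - √(x + 2*W²) (j(W, x) = 2 - √(2*W² + x) = 2 - √(x + 2*W²))
Y(r, D) = -10
√(150 + Y(20, j(0, 3))) = √(150 - 10) = √140 = 2*√35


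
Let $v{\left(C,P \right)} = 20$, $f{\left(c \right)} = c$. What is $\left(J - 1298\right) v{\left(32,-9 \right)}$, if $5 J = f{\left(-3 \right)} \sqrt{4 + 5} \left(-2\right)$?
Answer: $-25888$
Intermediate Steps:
$J = \frac{18}{5}$ ($J = \frac{- 3 \sqrt{4 + 5} \left(-2\right)}{5} = \frac{- 3 \sqrt{9} \left(-2\right)}{5} = \frac{\left(-3\right) 3 \left(-2\right)}{5} = \frac{\left(-9\right) \left(-2\right)}{5} = \frac{1}{5} \cdot 18 = \frac{18}{5} \approx 3.6$)
$\left(J - 1298\right) v{\left(32,-9 \right)} = \left(\frac{18}{5} - 1298\right) 20 = \left(- \frac{6472}{5}\right) 20 = -25888$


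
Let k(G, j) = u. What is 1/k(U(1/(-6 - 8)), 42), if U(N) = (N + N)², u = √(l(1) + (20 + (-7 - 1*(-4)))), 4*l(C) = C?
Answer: 2*√69/69 ≈ 0.24077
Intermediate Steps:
l(C) = C/4
u = √69/2 (u = √((¼)*1 + (20 + (-7 - 1*(-4)))) = √(¼ + (20 + (-7 + 4))) = √(¼ + (20 - 3)) = √(¼ + 17) = √(69/4) = √69/2 ≈ 4.1533)
U(N) = 4*N² (U(N) = (2*N)² = 4*N²)
k(G, j) = √69/2
1/k(U(1/(-6 - 8)), 42) = 1/(√69/2) = 2*√69/69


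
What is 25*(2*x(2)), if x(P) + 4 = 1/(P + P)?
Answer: -375/2 ≈ -187.50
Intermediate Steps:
x(P) = -4 + 1/(2*P) (x(P) = -4 + 1/(P + P) = -4 + 1/(2*P))
25*(2*x(2)) = 25*(2*(-4 + (½)/2)) = 25*(2*(-4 + (½)*(½))) = 25*(2*(-4 + ¼)) = 25*(2*(-15/4)) = 25*(-15/2) = -375/2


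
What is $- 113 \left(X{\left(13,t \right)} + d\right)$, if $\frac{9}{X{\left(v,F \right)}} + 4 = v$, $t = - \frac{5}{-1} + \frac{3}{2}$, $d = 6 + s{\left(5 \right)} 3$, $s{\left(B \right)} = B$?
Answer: $-2486$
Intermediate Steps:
$d = 21$ ($d = 6 + 5 \cdot 3 = 6 + 15 = 21$)
$t = \frac{13}{2}$ ($t = \left(-5\right) \left(-1\right) + 3 \cdot \frac{1}{2} = 5 + \frac{3}{2} = \frac{13}{2} \approx 6.5$)
$X{\left(v,F \right)} = \frac{9}{-4 + v}$
$- 113 \left(X{\left(13,t \right)} + d\right) = - 113 \left(\frac{9}{-4 + 13} + 21\right) = - 113 \left(\frac{9}{9} + 21\right) = - 113 \left(9 \cdot \frac{1}{9} + 21\right) = - 113 \left(1 + 21\right) = \left(-113\right) 22 = -2486$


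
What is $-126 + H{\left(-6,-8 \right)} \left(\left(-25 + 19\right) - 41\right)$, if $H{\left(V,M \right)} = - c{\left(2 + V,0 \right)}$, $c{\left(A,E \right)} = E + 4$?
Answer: $62$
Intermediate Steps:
$c{\left(A,E \right)} = 4 + E$
$H{\left(V,M \right)} = -4$ ($H{\left(V,M \right)} = - (4 + 0) = \left(-1\right) 4 = -4$)
$-126 + H{\left(-6,-8 \right)} \left(\left(-25 + 19\right) - 41\right) = -126 - 4 \left(\left(-25 + 19\right) - 41\right) = -126 - 4 \left(-6 - 41\right) = -126 - -188 = -126 + 188 = 62$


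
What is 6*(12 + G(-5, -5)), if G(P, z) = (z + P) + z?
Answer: -18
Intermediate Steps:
G(P, z) = P + 2*z (G(P, z) = (P + z) + z = P + 2*z)
6*(12 + G(-5, -5)) = 6*(12 + (-5 + 2*(-5))) = 6*(12 + (-5 - 10)) = 6*(12 - 15) = 6*(-3) = -18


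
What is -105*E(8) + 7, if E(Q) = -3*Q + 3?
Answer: 2212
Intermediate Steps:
E(Q) = 3 - 3*Q
-105*E(8) + 7 = -105*(3 - 3*8) + 7 = -105*(3 - 24) + 7 = -105*(-21) + 7 = 2205 + 7 = 2212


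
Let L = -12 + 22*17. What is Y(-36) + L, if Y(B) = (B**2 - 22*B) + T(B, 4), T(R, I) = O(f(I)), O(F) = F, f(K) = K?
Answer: 2454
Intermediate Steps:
L = 362 (L = -12 + 374 = 362)
T(R, I) = I
Y(B) = 4 + B**2 - 22*B (Y(B) = (B**2 - 22*B) + 4 = 4 + B**2 - 22*B)
Y(-36) + L = (4 + (-36)**2 - 22*(-36)) + 362 = (4 + 1296 + 792) + 362 = 2092 + 362 = 2454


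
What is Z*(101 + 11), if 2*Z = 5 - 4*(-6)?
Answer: 1624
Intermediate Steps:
Z = 29/2 (Z = (5 - 4*(-6))/2 = (5 + 24)/2 = (1/2)*29 = 29/2 ≈ 14.500)
Z*(101 + 11) = 29*(101 + 11)/2 = (29/2)*112 = 1624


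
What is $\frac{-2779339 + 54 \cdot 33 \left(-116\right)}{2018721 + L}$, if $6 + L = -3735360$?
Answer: $\frac{2986051}{1716645} \approx 1.7395$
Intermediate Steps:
$L = -3735366$ ($L = -6 - 3735360 = -3735366$)
$\frac{-2779339 + 54 \cdot 33 \left(-116\right)}{2018721 + L} = \frac{-2779339 + 54 \cdot 33 \left(-116\right)}{2018721 - 3735366} = \frac{-2779339 + 1782 \left(-116\right)}{-1716645} = \left(-2779339 - 206712\right) \left(- \frac{1}{1716645}\right) = \left(-2986051\right) \left(- \frac{1}{1716645}\right) = \frac{2986051}{1716645}$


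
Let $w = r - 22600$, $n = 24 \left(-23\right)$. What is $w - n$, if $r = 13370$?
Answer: $-8678$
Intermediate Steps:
$n = -552$
$w = -9230$ ($w = 13370 - 22600 = -9230$)
$w - n = -9230 - -552 = -9230 + 552 = -8678$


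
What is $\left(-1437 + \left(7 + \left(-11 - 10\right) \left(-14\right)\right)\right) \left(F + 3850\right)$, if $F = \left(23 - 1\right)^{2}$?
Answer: $-4923424$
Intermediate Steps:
$F = 484$ ($F = 22^{2} = 484$)
$\left(-1437 + \left(7 + \left(-11 - 10\right) \left(-14\right)\right)\right) \left(F + 3850\right) = \left(-1437 + \left(7 + \left(-11 - 10\right) \left(-14\right)\right)\right) \left(484 + 3850\right) = \left(-1437 + \left(7 + \left(-11 - 10\right) \left(-14\right)\right)\right) 4334 = \left(-1437 + \left(7 - -294\right)\right) 4334 = \left(-1437 + \left(7 + 294\right)\right) 4334 = \left(-1437 + 301\right) 4334 = \left(-1136\right) 4334 = -4923424$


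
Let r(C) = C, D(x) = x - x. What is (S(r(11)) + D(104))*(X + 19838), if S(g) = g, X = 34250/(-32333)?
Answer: 7055265844/32333 ≈ 2.1821e+5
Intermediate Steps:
D(x) = 0
X = -34250/32333 (X = 34250*(-1/32333) = -34250/32333 ≈ -1.0593)
(S(r(11)) + D(104))*(X + 19838) = (11 + 0)*(-34250/32333 + 19838) = 11*(641387804/32333) = 7055265844/32333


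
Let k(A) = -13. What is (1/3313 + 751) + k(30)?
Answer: 2444995/3313 ≈ 738.00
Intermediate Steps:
(1/3313 + 751) + k(30) = (1/3313 + 751) - 13 = 2488064/3313 - 13 = 2444995/3313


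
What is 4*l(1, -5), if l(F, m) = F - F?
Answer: 0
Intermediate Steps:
l(F, m) = 0
4*l(1, -5) = 4*0 = 0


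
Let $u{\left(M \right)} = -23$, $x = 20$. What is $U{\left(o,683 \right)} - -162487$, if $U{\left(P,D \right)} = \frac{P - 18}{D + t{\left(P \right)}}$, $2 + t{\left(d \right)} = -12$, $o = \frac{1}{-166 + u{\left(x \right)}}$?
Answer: $\frac{20545015364}{126441} \approx 1.6249 \cdot 10^{5}$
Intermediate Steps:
$o = - \frac{1}{189}$ ($o = \frac{1}{-166 - 23} = \frac{1}{-189} = - \frac{1}{189} \approx -0.005291$)
$t{\left(d \right)} = -14$ ($t{\left(d \right)} = -2 - 12 = -14$)
$U{\left(P,D \right)} = \frac{-18 + P}{-14 + D}$ ($U{\left(P,D \right)} = \frac{P - 18}{D - 14} = \frac{-18 + P}{-14 + D}$)
$U{\left(o,683 \right)} - -162487 = \frac{-18 - \frac{1}{189}}{-14 + 683} - -162487 = \frac{1}{669} \left(- \frac{3403}{189}\right) + 162487 = - \frac{3403}{126441} + 162487 = \frac{20545015364}{126441}$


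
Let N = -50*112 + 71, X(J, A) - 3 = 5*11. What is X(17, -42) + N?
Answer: -5471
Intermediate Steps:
X(J, A) = 58 (X(J, A) = 3 + 5*11 = 3 + 55 = 58)
N = -5529 (N = -5600 + 71 = -5529)
X(17, -42) + N = 58 - 5529 = -5471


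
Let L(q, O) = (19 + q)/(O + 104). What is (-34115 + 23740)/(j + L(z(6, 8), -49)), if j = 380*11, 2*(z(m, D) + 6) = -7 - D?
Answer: -103750/41801 ≈ -2.4820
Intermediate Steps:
z(m, D) = -19/2 - D/2 (z(m, D) = -6 + (-7 - D)/2 = -6 + (-7/2 - D/2) = -19/2 - D/2)
L(q, O) = (19 + q)/(104 + O)
j = 4180
(-34115 + 23740)/(j + L(z(6, 8), -49)) = (-34115 + 23740)/(4180 + (19 + (-19/2 - 1/2*8))/(104 - 49)) = -10375/(4180 + (19 + (-19/2 - 4))/55) = -10375/(4180 + (19 - 27/2)/55) = -10375/(4180 + (1/55)*(11/2)) = -10375/(4180 + 1/10) = -10375/41801/10 = -10375*10/41801 = -103750/41801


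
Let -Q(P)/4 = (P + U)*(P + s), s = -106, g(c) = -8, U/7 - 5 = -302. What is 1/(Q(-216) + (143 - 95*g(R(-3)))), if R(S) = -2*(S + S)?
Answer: -1/2955057 ≈ -3.3840e-7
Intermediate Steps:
U = -2079 (U = 35 + 7*(-302) = 35 - 2114 = -2079)
R(S) = -4*S
Q(P) = -4*(-2079 + P)*(-106 + P) (Q(P) = -4*(P - 2079)*(P - 106) = -4*(-2079 + P)*(-106 + P))
1/(Q(-216) + (143 - 95*g(R(-3)))) = 1/((-881496 - 4*(-216)² + 8740*(-216)) + (143 - 95*(-8))) = 1/((-881496 - 4*46656 - 1887840) + (143 + 760)) = 1/((-881496 - 186624 - 1887840) + 903) = 1/(-2955960 + 903) = 1/(-2955057) = -1/2955057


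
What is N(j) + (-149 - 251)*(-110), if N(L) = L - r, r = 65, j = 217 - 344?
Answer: 43808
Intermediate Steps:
j = -127
N(L) = -65 + L (N(L) = L - 1*65 = L - 65 = -65 + L)
N(j) + (-149 - 251)*(-110) = (-65 - 127) + (-149 - 251)*(-110) = -192 - 400*(-110) = -192 + 44000 = 43808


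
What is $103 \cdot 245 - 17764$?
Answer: $7471$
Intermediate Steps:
$103 \cdot 245 - 17764 = 25235 - 17764 = 7471$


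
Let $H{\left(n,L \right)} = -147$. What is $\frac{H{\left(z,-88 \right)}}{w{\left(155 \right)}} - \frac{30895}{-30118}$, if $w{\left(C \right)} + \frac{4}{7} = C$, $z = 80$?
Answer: $\frac{65029}{879934} \approx 0.073902$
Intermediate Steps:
$w{\left(C \right)} = - \frac{4}{7} + C$
$\frac{H{\left(z,-88 \right)}}{w{\left(155 \right)}} - \frac{30895}{-30118} = - \frac{147}{- \frac{4}{7} + 155} - \frac{30895}{-30118} = - \frac{147}{\frac{1081}{7}} - - \frac{835}{814} = \left(-147\right) \frac{7}{1081} + \frac{835}{814} = - \frac{1029}{1081} + \frac{835}{814} = \frac{65029}{879934}$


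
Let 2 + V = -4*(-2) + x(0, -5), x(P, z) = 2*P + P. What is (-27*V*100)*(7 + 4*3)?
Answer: -307800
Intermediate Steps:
x(P, z) = 3*P
V = 6 (V = -2 + (-4*(-2) + 3*0) = -2 + (8 + 0) = -2 + 8 = 6)
(-27*V*100)*(7 + 4*3) = (-27*6*100)*(7 + 4*3) = (-162*100)*(7 + 12) = -16200*19 = -307800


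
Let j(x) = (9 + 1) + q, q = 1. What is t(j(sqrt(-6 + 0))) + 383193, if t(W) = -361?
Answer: 382832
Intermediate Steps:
j(x) = 11 (j(x) = (9 + 1) + 1 = 10 + 1 = 11)
t(j(sqrt(-6 + 0))) + 383193 = -361 + 383193 = 382832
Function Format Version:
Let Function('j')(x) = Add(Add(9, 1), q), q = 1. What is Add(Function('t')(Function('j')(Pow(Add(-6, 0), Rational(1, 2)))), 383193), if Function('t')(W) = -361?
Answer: 382832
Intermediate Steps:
Function('j')(x) = 11 (Function('j')(x) = Add(Add(9, 1), 1) = Add(10, 1) = 11)
Add(Function('t')(Function('j')(Pow(Add(-6, 0), Rational(1, 2)))), 383193) = Add(-361, 383193) = 382832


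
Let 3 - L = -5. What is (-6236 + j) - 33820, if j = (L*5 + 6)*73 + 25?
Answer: -36673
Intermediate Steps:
L = 8 (L = 3 - 1*(-5) = 3 + 5 = 8)
j = 3383 (j = (8*5 + 6)*73 + 25 = (40 + 6)*73 + 25 = 46*73 + 25 = 3358 + 25 = 3383)
(-6236 + j) - 33820 = (-6236 + 3383) - 33820 = -2853 - 33820 = -36673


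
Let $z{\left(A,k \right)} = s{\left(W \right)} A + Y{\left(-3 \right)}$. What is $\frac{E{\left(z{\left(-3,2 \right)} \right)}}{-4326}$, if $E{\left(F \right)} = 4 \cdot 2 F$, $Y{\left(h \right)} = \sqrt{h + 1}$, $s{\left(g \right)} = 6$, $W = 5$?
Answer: $\frac{24}{721} - \frac{4 i \sqrt{2}}{2163} \approx 0.033287 - 0.0026153 i$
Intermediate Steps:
$Y{\left(h \right)} = \sqrt{1 + h}$
$z{\left(A,k \right)} = 6 A + i \sqrt{2}$ ($z{\left(A,k \right)} = 6 A + \sqrt{1 - 3} = 6 A + \sqrt{-2} = 6 A + i \sqrt{2}$)
$E{\left(F \right)} = 8 F$
$\frac{E{\left(z{\left(-3,2 \right)} \right)}}{-4326} = \frac{8 \left(6 \left(-3\right) + i \sqrt{2}\right)}{-4326} = 8 \left(-18 + i \sqrt{2}\right) \left(- \frac{1}{4326}\right) = \left(-144 + 8 i \sqrt{2}\right) \left(- \frac{1}{4326}\right) = \frac{24}{721} - \frac{4 i \sqrt{2}}{2163}$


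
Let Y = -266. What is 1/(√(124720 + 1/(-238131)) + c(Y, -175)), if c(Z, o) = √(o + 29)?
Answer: 79377/(√785824317822421 + 79377*I*√146) ≈ 0.0028283 - 9.6768e-5*I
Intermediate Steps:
c(Z, o) = √(29 + o)
1/(√(124720 + 1/(-238131)) + c(Y, -175)) = 1/(√(124720 + 1/(-238131)) + √(29 - 175)) = 1/(√(124720 - 1/238131) + √(-146)) = 1/(√(29699698319/238131) + I*√146) = 1/(√785824317822421/79377 + I*√146)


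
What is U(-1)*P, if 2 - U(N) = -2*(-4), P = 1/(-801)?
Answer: 2/267 ≈ 0.0074906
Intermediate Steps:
P = -1/801 ≈ -0.0012484
U(N) = -6 (U(N) = 2 - (-2)*(-4) = 2 - 1*8 = 2 - 8 = -6)
U(-1)*P = -6*(-1/801) = 2/267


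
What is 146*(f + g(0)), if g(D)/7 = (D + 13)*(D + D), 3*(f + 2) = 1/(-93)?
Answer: -81614/279 ≈ -292.52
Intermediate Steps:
f = -559/279 (f = -2 + (⅓)/(-93) = -2 + (⅓)*(-1/93) = -2 - 1/279 = -559/279 ≈ -2.0036)
g(D) = 14*D*(13 + D) (g(D) = 7*((D + 13)*(D + D)) = 7*((13 + D)*(2*D)) = 7*(2*D*(13 + D)) = 14*D*(13 + D))
146*(f + g(0)) = 146*(-559/279 + 14*0*(13 + 0)) = 146*(-559/279 + 14*0*13) = 146*(-559/279 + 0) = 146*(-559/279) = -81614/279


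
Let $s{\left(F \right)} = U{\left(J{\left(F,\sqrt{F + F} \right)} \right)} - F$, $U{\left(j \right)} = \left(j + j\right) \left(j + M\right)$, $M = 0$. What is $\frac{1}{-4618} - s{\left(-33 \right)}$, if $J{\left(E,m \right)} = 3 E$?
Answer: $- \frac{90674431}{4618} \approx -19635.0$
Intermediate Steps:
$U{\left(j \right)} = 2 j^{2}$ ($U{\left(j \right)} = \left(j + j\right) \left(j + 0\right) = 2 j j = 2 j^{2}$)
$s{\left(F \right)} = - F + 18 F^{2}$ ($s{\left(F \right)} = 2 \left(3 F\right)^{2} - F = 2 \cdot 9 F^{2} - F = 18 F^{2} - F = - F + 18 F^{2}$)
$\frac{1}{-4618} - s{\left(-33 \right)} = \frac{1}{-4618} - - 33 \left(-1 + 18 \left(-33\right)\right) = - \frac{1}{4618} - - 33 \left(-1 - 594\right) = - \frac{1}{4618} - \left(-33\right) \left(-595\right) = - \frac{1}{4618} - 19635 = - \frac{90674431}{4618}$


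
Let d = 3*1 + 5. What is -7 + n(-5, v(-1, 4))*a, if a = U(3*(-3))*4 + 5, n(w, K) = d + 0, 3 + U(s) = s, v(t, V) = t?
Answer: -351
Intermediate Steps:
U(s) = -3 + s
d = 8 (d = 3 + 5 = 8)
n(w, K) = 8 (n(w, K) = 8 + 0 = 8)
a = -43 (a = (-3 + 3*(-3))*4 + 5 = (-3 - 9)*4 + 5 = -12*4 + 5 = -48 + 5 = -43)
-7 + n(-5, v(-1, 4))*a = -7 + 8*(-43) = -7 - 344 = -351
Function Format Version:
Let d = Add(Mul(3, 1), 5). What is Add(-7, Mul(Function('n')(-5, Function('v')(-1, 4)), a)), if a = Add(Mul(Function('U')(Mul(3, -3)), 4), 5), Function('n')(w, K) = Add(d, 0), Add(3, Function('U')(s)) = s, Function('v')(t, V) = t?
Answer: -351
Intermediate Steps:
Function('U')(s) = Add(-3, s)
d = 8 (d = Add(3, 5) = 8)
Function('n')(w, K) = 8 (Function('n')(w, K) = Add(8, 0) = 8)
a = -43 (a = Add(Mul(Add(-3, Mul(3, -3)), 4), 5) = Add(Mul(Add(-3, -9), 4), 5) = Add(Mul(-12, 4), 5) = Add(-48, 5) = -43)
Add(-7, Mul(Function('n')(-5, Function('v')(-1, 4)), a)) = Add(-7, Mul(8, -43)) = Add(-7, -344) = -351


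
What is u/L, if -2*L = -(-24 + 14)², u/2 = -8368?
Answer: -8368/25 ≈ -334.72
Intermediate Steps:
u = -16736 (u = 2*(-8368) = -16736)
L = 50 (L = -(-1)*(-24 + 14)²/2 = -(-1)*(-10)²/2 = -(-1)*100/2 = -½*(-100) = 50)
u/L = -16736/50 = -16736*1/50 = -8368/25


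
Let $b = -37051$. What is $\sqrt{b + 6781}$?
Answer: $i \sqrt{30270} \approx 173.98 i$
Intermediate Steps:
$\sqrt{b + 6781} = \sqrt{-37051 + 6781} = \sqrt{-30270} = i \sqrt{30270}$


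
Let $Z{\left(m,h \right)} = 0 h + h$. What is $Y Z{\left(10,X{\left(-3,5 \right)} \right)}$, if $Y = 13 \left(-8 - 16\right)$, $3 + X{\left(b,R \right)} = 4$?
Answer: $-312$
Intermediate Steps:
$X{\left(b,R \right)} = 1$ ($X{\left(b,R \right)} = -3 + 4 = 1$)
$Y = -312$ ($Y = 13 \left(-24\right) = -312$)
$Z{\left(m,h \right)} = h$ ($Z{\left(m,h \right)} = 0 + h = h$)
$Y Z{\left(10,X{\left(-3,5 \right)} \right)} = \left(-312\right) 1 = -312$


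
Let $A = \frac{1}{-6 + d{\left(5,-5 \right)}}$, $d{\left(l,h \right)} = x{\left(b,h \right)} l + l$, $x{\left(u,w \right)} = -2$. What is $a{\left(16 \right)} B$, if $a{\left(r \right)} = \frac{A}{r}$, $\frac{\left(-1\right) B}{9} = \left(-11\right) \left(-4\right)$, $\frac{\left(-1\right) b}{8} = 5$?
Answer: $\frac{9}{4} \approx 2.25$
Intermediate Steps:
$b = -40$ ($b = \left(-8\right) 5 = -40$)
$d{\left(l,h \right)} = - l$ ($d{\left(l,h \right)} = - 2 l + l = - l$)
$B = -396$ ($B = - 9 \left(\left(-11\right) \left(-4\right)\right) = \left(-9\right) 44 = -396$)
$A = - \frac{1}{11}$ ($A = \frac{1}{-6 - 5} = \frac{1}{-11} = - \frac{1}{11} \approx -0.090909$)
$a{\left(r \right)} = - \frac{1}{11 r}$
$a{\left(16 \right)} B = - \frac{1}{11 \cdot 16} \left(-396\right) = \left(- \frac{1}{11}\right) \frac{1}{16} \left(-396\right) = \left(- \frac{1}{176}\right) \left(-396\right) = \frac{9}{4}$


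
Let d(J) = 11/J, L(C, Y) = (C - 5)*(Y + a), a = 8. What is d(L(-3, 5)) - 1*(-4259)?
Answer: 442925/104 ≈ 4258.9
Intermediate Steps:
L(C, Y) = (-5 + C)*(8 + Y) (L(C, Y) = (C - 5)*(Y + 8) = (-5 + C)*(8 + Y))
d(L(-3, 5)) - 1*(-4259) = 11/(-40 - 5*5 + 8*(-3) - 3*5) - 1*(-4259) = 11/(-40 - 25 - 24 - 15) + 4259 = 11/(-104) + 4259 = 11*(-1/104) + 4259 = -11/104 + 4259 = 442925/104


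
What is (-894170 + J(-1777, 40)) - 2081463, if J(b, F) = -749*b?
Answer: -1644660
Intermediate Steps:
(-894170 + J(-1777, 40)) - 2081463 = (-894170 - 749*(-1777)) - 2081463 = (-894170 + 1330973) - 2081463 = 436803 - 2081463 = -1644660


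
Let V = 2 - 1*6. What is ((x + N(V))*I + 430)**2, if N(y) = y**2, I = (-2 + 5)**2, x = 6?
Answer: 394384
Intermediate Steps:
V = -4 (V = 2 - 6 = -4)
I = 9 (I = 3**2 = 9)
((x + N(V))*I + 430)**2 = ((6 + (-4)**2)*9 + 430)**2 = ((6 + 16)*9 + 430)**2 = (22*9 + 430)**2 = (198 + 430)**2 = 628**2 = 394384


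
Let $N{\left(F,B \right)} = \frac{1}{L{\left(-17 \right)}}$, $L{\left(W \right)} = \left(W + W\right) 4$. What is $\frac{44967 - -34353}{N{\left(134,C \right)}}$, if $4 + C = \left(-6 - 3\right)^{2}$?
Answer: $-10787520$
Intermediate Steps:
$L{\left(W \right)} = 8 W$ ($L{\left(W \right)} = 2 W 4 = 8 W$)
$C = 77$ ($C = -4 + \left(-6 - 3\right)^{2} = -4 + \left(-9\right)^{2} = -4 + 81 = 77$)
$N{\left(F,B \right)} = - \frac{1}{136}$ ($N{\left(F,B \right)} = \frac{1}{8 \left(-17\right)} = \frac{1}{-136} = - \frac{1}{136}$)
$\frac{44967 - -34353}{N{\left(134,C \right)}} = \frac{44967 - -34353}{- \frac{1}{136}} = \left(44967 + 34353\right) \left(-136\right) = 79320 \left(-136\right) = -10787520$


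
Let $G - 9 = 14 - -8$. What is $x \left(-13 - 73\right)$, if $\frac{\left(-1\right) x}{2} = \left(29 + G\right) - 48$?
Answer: $2064$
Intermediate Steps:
$G = 31$ ($G = 9 + \left(14 - -8\right) = 9 + \left(14 + 8\right) = 9 + 22 = 31$)
$x = -24$ ($x = - 2 \left(\left(29 + 31\right) - 48\right) = - 2 \left(60 - 48\right) = \left(-2\right) 12 = -24$)
$x \left(-13 - 73\right) = - 24 \left(-13 - 73\right) = \left(-24\right) \left(-86\right) = 2064$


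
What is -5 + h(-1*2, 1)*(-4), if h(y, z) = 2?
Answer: -13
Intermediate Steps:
-5 + h(-1*2, 1)*(-4) = -5 + 2*(-4) = -5 - 8 = -13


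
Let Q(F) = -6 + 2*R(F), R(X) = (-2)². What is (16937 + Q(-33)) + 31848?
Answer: 48787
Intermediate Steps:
R(X) = 4
Q(F) = 2 (Q(F) = -6 + 2*4 = -6 + 8 = 2)
(16937 + Q(-33)) + 31848 = (16937 + 2) + 31848 = 16939 + 31848 = 48787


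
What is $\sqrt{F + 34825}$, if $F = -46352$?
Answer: $i \sqrt{11527} \approx 107.36 i$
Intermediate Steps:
$\sqrt{F + 34825} = \sqrt{-46352 + 34825} = \sqrt{-11527} = i \sqrt{11527}$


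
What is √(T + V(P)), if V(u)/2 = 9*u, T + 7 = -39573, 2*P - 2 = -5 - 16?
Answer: I*√39751 ≈ 199.38*I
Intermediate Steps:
P = -19/2 (P = 1 + (-5 - 16)/2 = 1 + (½)*(-21) = 1 - 21/2 = -19/2 ≈ -9.5000)
T = -39580 (T = -7 - 39573 = -39580)
V(u) = 18*u (V(u) = 2*(9*u) = 18*u)
√(T + V(P)) = √(-39580 + 18*(-19/2)) = √(-39580 - 171) = √(-39751) = I*√39751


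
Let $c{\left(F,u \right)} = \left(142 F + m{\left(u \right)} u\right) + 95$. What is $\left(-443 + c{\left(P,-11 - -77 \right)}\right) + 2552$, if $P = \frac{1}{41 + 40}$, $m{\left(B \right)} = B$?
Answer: $\frac{531502}{81} \approx 6561.8$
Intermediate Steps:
$P = \frac{1}{81} \approx 0.012346$
$c{\left(F,u \right)} = 95 + u^{2} + 142 F$ ($c{\left(F,u \right)} = \left(142 F + u u\right) + 95 = \left(142 F + u^{2}\right) + 95 = \left(u^{2} + 142 F\right) + 95 = 95 + u^{2} + 142 F$)
$\left(-443 + c{\left(P,-11 - -77 \right)}\right) + 2552 = \left(-443 + \left(95 + \left(-11 - -77\right)^{2} + 142 \cdot \frac{1}{81}\right)\right) + 2552 = \left(-443 + \left(95 + \left(-11 + 77\right)^{2} + \frac{142}{81}\right)\right) + 2552 = \left(-443 + \left(95 + 66^{2} + \frac{142}{81}\right)\right) + 2552 = \left(-443 + \left(95 + 4356 + \frac{142}{81}\right)\right) + 2552 = \left(-443 + \frac{360673}{81}\right) + 2552 = \frac{324790}{81} + 2552 = \frac{531502}{81}$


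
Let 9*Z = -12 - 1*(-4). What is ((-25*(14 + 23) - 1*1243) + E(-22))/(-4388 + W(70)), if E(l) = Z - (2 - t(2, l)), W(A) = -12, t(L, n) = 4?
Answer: 9751/19800 ≈ 0.49247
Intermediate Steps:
Z = -8/9 (Z = (-12 - 1*(-4))/9 = (-12 + 4)/9 = (⅑)*(-8) = -8/9 ≈ -0.88889)
E(l) = 10/9 (E(l) = -8/9 - (2 - 1*4) = -8/9 - (2 - 4) = -8/9 - 1*(-2) = -8/9 + 2 = 10/9)
((-25*(14 + 23) - 1*1243) + E(-22))/(-4388 + W(70)) = ((-25*(14 + 23) - 1*1243) + 10/9)/(-4388 - 12) = ((-25*37 - 1243) + 10/9)/(-4400) = ((-925 - 1243) + 10/9)*(-1/4400) = (-2168 + 10/9)*(-1/4400) = -19502/9*(-1/4400) = 9751/19800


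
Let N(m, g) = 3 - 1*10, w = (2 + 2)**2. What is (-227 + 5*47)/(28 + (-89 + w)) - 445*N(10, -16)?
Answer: 140167/45 ≈ 3114.8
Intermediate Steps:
w = 16 (w = 4**2 = 16)
N(m, g) = -7 (N(m, g) = 3 - 10 = -7)
(-227 + 5*47)/(28 + (-89 + w)) - 445*N(10, -16) = (-227 + 5*47)/(28 + (-89 + 16)) - 445*(-7) = (-227 + 235)/(28 - 73) + 3115 = 8/(-45) + 3115 = 8*(-1/45) + 3115 = -8/45 + 3115 = 140167/45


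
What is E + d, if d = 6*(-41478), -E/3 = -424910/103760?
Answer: -2582126895/10376 ≈ -2.4886e+5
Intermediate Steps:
E = 127473/10376 (E = -(-1274730)/103760 = -3*(-42491/10376) = 127473/10376 ≈ 12.285)
d = -248868
E + d = 127473/10376 - 248868 = -2582126895/10376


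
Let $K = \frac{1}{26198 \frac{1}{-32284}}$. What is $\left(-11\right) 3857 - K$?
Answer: $- \frac{555735131}{13099} \approx -42426.0$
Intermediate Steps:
$K = - \frac{16142}{13099}$ ($K = \frac{1}{26198 \left(- \frac{1}{32284}\right)} = \frac{1}{- \frac{13099}{16142}} = - \frac{16142}{13099} \approx -1.2323$)
$\left(-11\right) 3857 - K = \left(-11\right) 3857 - - \frac{16142}{13099} = -42427 + \frac{16142}{13099} = - \frac{555735131}{13099}$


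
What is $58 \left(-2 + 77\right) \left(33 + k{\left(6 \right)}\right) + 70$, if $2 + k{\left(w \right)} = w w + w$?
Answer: $317620$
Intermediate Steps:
$k{\left(w \right)} = -2 + w + w^{2}$ ($k{\left(w \right)} = -2 + \left(w w + w\right) = -2 + \left(w^{2} + w\right) = -2 + \left(w + w^{2}\right) = -2 + w + w^{2}$)
$58 \left(-2 + 77\right) \left(33 + k{\left(6 \right)}\right) + 70 = 58 \left(-2 + 77\right) \left(33 + \left(-2 + 6 + 6^{2}\right)\right) + 70 = 58 \cdot 75 \left(33 + \left(-2 + 6 + 36\right)\right) + 70 = 58 \cdot 75 \left(33 + 40\right) + 70 = 58 \cdot 75 \cdot 73 + 70 = 58 \cdot 5475 + 70 = 317550 + 70 = 317620$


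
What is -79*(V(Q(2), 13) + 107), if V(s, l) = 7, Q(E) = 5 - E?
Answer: -9006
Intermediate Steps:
-79*(V(Q(2), 13) + 107) = -79*(7 + 107) = -79*114 = -9006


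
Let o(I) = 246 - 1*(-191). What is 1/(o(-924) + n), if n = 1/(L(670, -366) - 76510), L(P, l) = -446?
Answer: 76956/33629771 ≈ 0.0022883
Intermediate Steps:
o(I) = 437 (o(I) = 246 + 191 = 437)
n = -1/76956 (n = 1/(-446 - 76510) = 1/(-76956) = -1/76956 ≈ -1.2994e-5)
1/(o(-924) + n) = 1/(437 - 1/76956) = 1/(33629771/76956) = 76956/33629771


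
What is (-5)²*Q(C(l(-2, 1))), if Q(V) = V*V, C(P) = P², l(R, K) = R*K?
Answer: 400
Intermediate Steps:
l(R, K) = K*R
Q(V) = V²
(-5)²*Q(C(l(-2, 1))) = (-5)²*((1*(-2))²)² = 25*((-2)²)² = 25*4² = 25*16 = 400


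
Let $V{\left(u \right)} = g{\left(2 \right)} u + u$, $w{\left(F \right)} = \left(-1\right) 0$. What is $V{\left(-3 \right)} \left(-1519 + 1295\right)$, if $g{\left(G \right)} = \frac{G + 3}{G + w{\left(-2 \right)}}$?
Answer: $2352$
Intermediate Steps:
$w{\left(F \right)} = 0$
$g{\left(G \right)} = \frac{3 + G}{G}$ ($g{\left(G \right)} = \frac{G + 3}{G + 0} = \frac{3 + G}{G}$)
$V{\left(u \right)} = \frac{7 u}{2}$ ($V{\left(u \right)} = \frac{3 + 2}{2} u + u = \frac{1}{2} \cdot 5 u + u = \frac{5 u}{2} + u = \frac{7 u}{2}$)
$V{\left(-3 \right)} \left(-1519 + 1295\right) = \frac{7}{2} \left(-3\right) \left(-1519 + 1295\right) = \left(- \frac{21}{2}\right) \left(-224\right) = 2352$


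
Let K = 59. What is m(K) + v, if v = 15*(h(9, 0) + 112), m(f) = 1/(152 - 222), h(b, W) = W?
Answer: 117599/70 ≈ 1680.0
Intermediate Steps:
m(f) = -1/70 (m(f) = 1/(-70) = -1/70)
v = 1680 (v = 15*(0 + 112) = 15*112 = 1680)
m(K) + v = -1/70 + 1680 = 117599/70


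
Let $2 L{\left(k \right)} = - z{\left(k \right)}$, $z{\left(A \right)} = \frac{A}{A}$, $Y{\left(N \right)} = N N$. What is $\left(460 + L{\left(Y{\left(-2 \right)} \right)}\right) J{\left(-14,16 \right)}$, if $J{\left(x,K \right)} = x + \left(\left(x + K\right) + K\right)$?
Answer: $1838$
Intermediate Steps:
$Y{\left(N \right)} = N^{2}$
$J{\left(x,K \right)} = 2 K + 2 x$ ($J{\left(x,K \right)} = x + \left(\left(K + x\right) + K\right) = x + \left(x + 2 K\right) = 2 K + 2 x$)
$z{\left(A \right)} = 1$
$L{\left(k \right)} = - \frac{1}{2}$ ($L{\left(k \right)} = \frac{\left(-1\right) 1}{2} = \frac{1}{2} \left(-1\right) = - \frac{1}{2}$)
$\left(460 + L{\left(Y{\left(-2 \right)} \right)}\right) J{\left(-14,16 \right)} = \left(460 - \frac{1}{2}\right) \left(2 \cdot 16 + 2 \left(-14\right)\right) = \frac{919 \left(32 - 28\right)}{2} = \frac{919}{2} \cdot 4 = 1838$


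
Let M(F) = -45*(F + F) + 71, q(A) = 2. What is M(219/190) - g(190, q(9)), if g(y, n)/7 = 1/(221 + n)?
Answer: -138839/4237 ≈ -32.768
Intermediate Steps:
g(y, n) = 7/(221 + n)
M(F) = 71 - 90*F (M(F) = -90*F + 71 = 71 - 90*F)
M(219/190) - g(190, q(9)) = (71 - 19710/190) - 7/(221 + 2) = (71 - 19710/190) - 7/223 = (71 - 90*219/190) - 7/223 = (71 - 1971/19) - 1*7/223 = -622/19 - 7/223 = -138839/4237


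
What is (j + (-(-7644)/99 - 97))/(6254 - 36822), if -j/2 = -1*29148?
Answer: -1923115/1008744 ≈ -1.9064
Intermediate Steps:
j = 58296 (j = -(-2)*29148 = -2*(-29148) = 58296)
(j + (-(-7644)/99 - 97))/(6254 - 36822) = (58296 + (-(-7644)/99 - 97))/(6254 - 36822) = (58296 + (-(-7644)/99 - 97))/(-30568) = (58296 + (-98*(-26/33) - 97))*(-1/30568) = (58296 + (2548/33 - 97))*(-1/30568) = (58296 - 653/33)*(-1/30568) = (1923115/33)*(-1/30568) = -1923115/1008744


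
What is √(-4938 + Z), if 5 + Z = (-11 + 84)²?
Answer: √386 ≈ 19.647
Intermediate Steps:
Z = 5324 (Z = -5 + (-11 + 84)² = -5 + 73² = -5 + 5329 = 5324)
√(-4938 + Z) = √(-4938 + 5324) = √386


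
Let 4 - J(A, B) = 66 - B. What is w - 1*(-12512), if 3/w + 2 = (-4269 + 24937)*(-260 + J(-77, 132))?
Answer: 16377882687/1308974 ≈ 12512.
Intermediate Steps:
J(A, B) = -62 + B (J(A, B) = 4 - (66 - B) = 4 + (-66 + B) = -62 + B)
w = -1/1308974 (w = 3/(-2 + (-4269 + 24937)*(-260 + (-62 + 132))) = 3/(-2 + 20668*(-260 + 70)) = 3/(-2 + 20668*(-190)) = 3/(-2 - 3926920) = 3/(-3926922) = 3*(-1/3926922) = -1/1308974 ≈ -7.6396e-7)
w - 1*(-12512) = -1/1308974 - 1*(-12512) = -1/1308974 + 12512 = 16377882687/1308974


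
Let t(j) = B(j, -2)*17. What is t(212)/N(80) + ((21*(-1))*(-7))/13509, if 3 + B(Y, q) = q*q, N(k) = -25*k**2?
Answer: 7763449/720480000 ≈ 0.010775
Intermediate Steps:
B(Y, q) = -3 + q**2 (B(Y, q) = -3 + q*q = -3 + q**2)
t(j) = 17 (t(j) = (-3 + (-2)**2)*17 = (-3 + 4)*17 = 1*17 = 17)
t(212)/N(80) + ((21*(-1))*(-7))/13509 = 17/((-25*80**2)) + ((21*(-1))*(-7))/13509 = 17/((-25*6400)) - 21*(-7)*(1/13509) = 17/(-160000) + 147*(1/13509) = 17*(-1/160000) + 49/4503 = -17/160000 + 49/4503 = 7763449/720480000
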